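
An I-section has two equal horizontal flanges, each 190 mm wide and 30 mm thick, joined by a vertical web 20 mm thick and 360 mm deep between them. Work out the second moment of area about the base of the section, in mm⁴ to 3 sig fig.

Decompose the section into non-overlapping parts with the origin at the bottom-left of its bounding rectangle.
Bottom flange: 190 × 30, A = 5 700 mm², y = 15 mm, Ī = 427 500 mm⁴.
Web: 20 × 360, A = 7 200 mm², y = 210 mm, Ī = 77 760 000 mm⁴.
Top flange: 190 × 30, A = 5 700 mm², y = 405 mm, Ī = 427 500 mm⁴.
Transfer each piece to a horizontal axis along the bottom face using Ī + A·d² with d = y − 0:
  bottom flange: d = 15 mm → contributes +1 710 000 mm⁴
  web: d = 210 mm → contributes +395 280 000 mm⁴
  top flange: d = 405 mm → contributes +935 370 000 mm⁴
Total I = 1 332 360 000 mm⁴.

I_base ≈ 1.33 × 10⁹ mm⁴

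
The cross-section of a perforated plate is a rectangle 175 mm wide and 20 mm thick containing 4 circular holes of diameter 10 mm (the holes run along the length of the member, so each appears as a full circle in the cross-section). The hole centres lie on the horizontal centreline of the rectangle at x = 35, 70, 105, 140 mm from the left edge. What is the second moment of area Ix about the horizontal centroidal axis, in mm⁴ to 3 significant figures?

Treat the section as a set of non-overlapping primitives; coordinates are from the bounding-box lower-left.
Plate: 175 × 20, A = 3 500 mm², y = 10 mm, Ī = 116 667 mm⁴.
Hole 1 (subtracted): ⌀10, A = 78.54 mm², y = 10 mm, Ī = 490.87 mm⁴.
Hole 2 (subtracted): ⌀10, A = 78.54 mm², y = 10 mm, Ī = 490.87 mm⁴.
Hole 3 (subtracted): ⌀10, A = 78.54 mm², y = 10 mm, Ī = 490.87 mm⁴.
Hole 4 (subtracted): ⌀10, A = 78.54 mm², y = 10 mm, Ī = 490.87 mm⁴.
By symmetry the centroid is at mid-height, ȳ = 10 mm.
All pieces are centred on the horizontal centroidal axis, so I = ΣĪ (holes subtracted) = 114 703 mm⁴.

Ix ≈ 1.15 × 10⁵ mm⁴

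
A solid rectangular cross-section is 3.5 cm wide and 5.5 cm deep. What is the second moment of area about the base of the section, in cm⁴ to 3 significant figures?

The section: 3.5 × 5.5, A = 19.25 cm², y = 2.75 cm, Ī = 48.526 cm⁴.
Transfer it to the base of the section using Ī + A·d² with d = y − 0:
  the section: d = 2.75 cm → contributes +194.1 cm⁴
Total I = 194.1 cm⁴.

I_base ≈ 194 cm⁴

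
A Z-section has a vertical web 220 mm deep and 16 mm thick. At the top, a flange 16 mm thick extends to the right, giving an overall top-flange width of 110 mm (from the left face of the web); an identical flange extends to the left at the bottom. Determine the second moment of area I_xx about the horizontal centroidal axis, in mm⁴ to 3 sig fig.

I_xx ≈ 4.56 × 10⁷ mm⁴

Break the section into simple shapes (no overlaps), measuring from the bottom-left corner of the bounding box.
Web: 16 × 220, A = 3 520 mm², y = 110 mm, Ī = 14 197 333 mm⁴.
Top flange (beyond web): 94 × 16, A = 1 504 mm², y = 212 mm, Ī = 32 085 mm⁴.
Bottom flange (beyond web): 94 × 16, A = 1 504 mm², y = 8 mm, Ī = 32 085 mm⁴.
Centroid: ȳ = ΣA·y / ΣA = 110 mm.
Transfer each piece to the horizontal centroidal axis using Ī + A·d² with d = y − 110:
  web: d = 0 mm → contributes +14 197 333 mm⁴
  top flange (beyond web): d = 102 mm → contributes +15 679 701 mm⁴
  bottom flange (beyond web): d = -102 mm → contributes +15 679 701 mm⁴
Total I = 45 556 736 mm⁴.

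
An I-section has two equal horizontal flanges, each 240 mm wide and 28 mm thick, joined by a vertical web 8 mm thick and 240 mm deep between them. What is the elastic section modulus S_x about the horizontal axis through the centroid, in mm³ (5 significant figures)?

Treat the section as a set of non-overlapping primitives; coordinates are from the bounding-box lower-left.
Bottom flange: 240 × 28, A = 6 720 mm², y = 14 mm, Ī = 439 040 mm⁴.
Web: 8 × 240, A = 1 920 mm², y = 148 mm, Ī = 9 216 000 mm⁴.
Top flange: 240 × 28, A = 6 720 mm², y = 282 mm, Ī = 439 040 mm⁴.
By symmetry the centroid is at mid-height, ȳ = 148 mm.
Transfer each piece to the horizontal axis through the centroid using Ī + A·d² with d = y − 148:
  bottom flange: d = -134 mm → contributes +121 103 360 mm⁴
  web: d = 0 mm → contributes +9 216 000 mm⁴
  top flange: d = 134 mm → contributes +121 103 360 mm⁴
Total I = 251 422 720 mm⁴.
Extreme fibre distance c = 148 mm; S = I/c = 1 698 802 mm³.

S_x ≈ 1.6988 × 10⁶ mm³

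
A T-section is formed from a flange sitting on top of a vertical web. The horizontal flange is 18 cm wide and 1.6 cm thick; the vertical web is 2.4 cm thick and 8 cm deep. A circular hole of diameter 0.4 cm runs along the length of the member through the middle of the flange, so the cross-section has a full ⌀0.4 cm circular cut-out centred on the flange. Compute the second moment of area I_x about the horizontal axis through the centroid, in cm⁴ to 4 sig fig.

Break the section into simple shapes (no overlaps), measuring from the bottom-left corner of the bounding box.
Flange: 18 × 1.6, A = 28.8 cm², y = 8.8 cm, Ī = 6.144 cm⁴.
Web: 2.4 × 8, A = 19.2 cm², y = 4 cm, Ī = 102.4 cm⁴.
Hole (subtracted): ⌀0.4, A = 0.125664 cm², y = 8.8 cm, Ī = 0.00125664 cm⁴.
Centroid: ȳ = ΣA·y / ΣA = 6.87496 cm.
Transfer each piece to the horizontal axis through the centroid using Ī + A·d² with d = y − 6.87496:
  flange: d = 1.92504 cm → contributes +112.87 cm⁴
  web: d = -2.87496 cm → contributes +261.096 cm⁴
  hole: d = 1.92504 cm → contributes −0.466938 cm⁴
Total I = 373.499 cm⁴.

I_x ≈ 373.5 cm⁴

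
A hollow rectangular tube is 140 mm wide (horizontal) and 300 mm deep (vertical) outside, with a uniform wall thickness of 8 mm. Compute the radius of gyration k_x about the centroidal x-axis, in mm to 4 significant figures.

k_x ≈ 107.4 mm

Break the section into simple shapes (no overlaps), measuring from the bottom-left corner of the bounding box.
Outer rectangle: 140 × 300, A = 42 000 mm², y = 150 mm, Ī = 315 000 000 mm⁴.
Inner void (subtracted): 124 × 284, A = 35 216 mm², y = 150 mm, Ī = 236 698 475 mm⁴.
By symmetry the centroid is at mid-height, ȳ = 150 mm.
All pieces are centred on the centroidal x-axis, so I = ΣĪ (holes subtracted) = 78 301 525 mm⁴.
Radius of gyration: k = √(I/A) = √(78 301 525 / 6 784) = 107.434 mm.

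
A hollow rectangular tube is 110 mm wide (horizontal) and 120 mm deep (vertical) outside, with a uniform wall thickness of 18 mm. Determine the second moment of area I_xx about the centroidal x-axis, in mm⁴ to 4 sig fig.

Break the section into simple shapes (no overlaps), measuring from the bottom-left corner of the bounding box.
Outer rectangle: 110 × 120, A = 13 200 mm², y = 60 mm, Ī = 15 840 000 mm⁴.
Inner void (subtracted): 74 × 84, A = 6 216 mm², y = 60 mm, Ī = 3 655 008 mm⁴.
By symmetry the centroid is at mid-height, ȳ = 60 mm.
All pieces are centred on the centroidal x-axis, so I = ΣĪ (holes subtracted) = 12 184 992 mm⁴.

I_xx ≈ 1.218 × 10⁷ mm⁴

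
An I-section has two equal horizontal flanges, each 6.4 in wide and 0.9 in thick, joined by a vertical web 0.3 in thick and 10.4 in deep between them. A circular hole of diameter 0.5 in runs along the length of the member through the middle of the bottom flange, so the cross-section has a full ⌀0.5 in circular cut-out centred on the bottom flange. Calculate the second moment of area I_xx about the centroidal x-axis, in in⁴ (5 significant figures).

Decompose the section into non-overlapping parts with the origin at the bottom-left of its bounding rectangle.
Bottom flange: 6.4 × 0.9, A = 5.76 in², y = 0.45 in, Ī = 0.3888 in⁴.
Web: 0.3 × 10.4, A = 3.12 in², y = 6.1 in, Ī = 28.1216 in⁴.
Top flange: 6.4 × 0.9, A = 5.76 in², y = 11.75 in, Ī = 0.3888 in⁴.
Hole (subtracted): ⌀0.5, A = 0.1963495 in², y = 0.45 in, Ī = 0.003067962 in⁴.
Centroid: ȳ = ΣA·y / ΣA = 6.176807 in.
Transfer each piece to the centroidal x-axis using Ī + A·d² with d = y − 6.176807:
  bottom flange: d = -5.726807 in → contributes +189.2956 in⁴
  web: d = -0.0768071 in → contributes +28.14001 in⁴
  top flange: d = 5.573193 in → contributes +179.2972 in⁴
  hole: d = -5.726807 in → contributes −6.44261 in⁴
Total I = 390.2902 in⁴.

I_xx ≈ 390.29 in⁴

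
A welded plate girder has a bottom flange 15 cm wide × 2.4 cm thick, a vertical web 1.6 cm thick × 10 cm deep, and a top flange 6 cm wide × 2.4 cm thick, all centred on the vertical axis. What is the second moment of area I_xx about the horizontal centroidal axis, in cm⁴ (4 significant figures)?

Decompose the section into non-overlapping parts with the origin at the bottom-left of its bounding rectangle.
Bottom plate: 15 × 2.4, A = 36 cm², y = 1.2 cm, Ī = 17.28 cm⁴.
Web plate: 1.6 × 10, A = 16 cm², y = 7.4 cm, Ī = 133.333 cm⁴.
Top plate: 6 × 2.4, A = 14.4 cm², y = 13.6 cm, Ī = 6.912 cm⁴.
Centroid: ȳ = ΣA·y / ΣA = 5.38313 cm.
Transfer each piece to the horizontal centroidal axis using Ī + A·d² with d = y − 5.38313:
  bottom plate: d = -4.18313 cm → contributes +647.23 cm⁴
  web plate: d = 2.01687 cm → contributes +198.417 cm⁴
  top plate: d = 8.21687 cm → contributes +979.156 cm⁴
Total I = 1824.8 cm⁴.

I_xx ≈ 1825 cm⁴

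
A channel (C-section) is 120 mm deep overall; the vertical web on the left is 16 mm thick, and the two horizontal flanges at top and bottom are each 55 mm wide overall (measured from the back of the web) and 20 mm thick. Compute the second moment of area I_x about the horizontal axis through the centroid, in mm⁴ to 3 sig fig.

I_x ≈ 6.26 × 10⁶ mm⁴

Decompose the section into non-overlapping parts with the origin at the bottom-left of its bounding rectangle.
Web: 16 × 120, A = 1 920 mm², y = 60 mm, Ī = 2 304 000 mm⁴.
Top flange (beyond web): 39 × 20, A = 780 mm², y = 110 mm, Ī = 26 000 mm⁴.
Bottom flange (beyond web): 39 × 20, A = 780 mm², y = 10 mm, Ī = 26 000 mm⁴.
By symmetry the centroid is at mid-height, ȳ = 60 mm.
Transfer each piece to the horizontal axis through the centroid using Ī + A·d² with d = y − 60:
  web: d = 0 mm → contributes +2 304 000 mm⁴
  top flange (beyond web): d = 50 mm → contributes +1 976 000 mm⁴
  bottom flange (beyond web): d = -50 mm → contributes +1 976 000 mm⁴
Total I = 6 256 000 mm⁴.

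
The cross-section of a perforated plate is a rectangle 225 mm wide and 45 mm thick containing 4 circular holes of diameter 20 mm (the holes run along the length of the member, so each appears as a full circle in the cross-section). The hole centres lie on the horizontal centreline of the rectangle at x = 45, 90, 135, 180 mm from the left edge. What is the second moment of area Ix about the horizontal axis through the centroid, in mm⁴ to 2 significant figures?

Ix ≈ 1.7 × 10⁶ mm⁴

Treat the section as a set of non-overlapping primitives; coordinates are from the bounding-box lower-left.
Plate: 225 × 45, A = 10 125 mm², y = 22.5 mm, Ī = 1 708 594 mm⁴.
Hole 1 (subtracted): ⌀20, A = 314.2 mm², y = 22.5 mm, Ī = 7 854 mm⁴.
Hole 2 (subtracted): ⌀20, A = 314.2 mm², y = 22.5 mm, Ī = 7 854 mm⁴.
Hole 3 (subtracted): ⌀20, A = 314.2 mm², y = 22.5 mm, Ī = 7 854 mm⁴.
Hole 4 (subtracted): ⌀20, A = 314.2 mm², y = 22.5 mm, Ī = 7 854 mm⁴.
By symmetry the centroid is at mid-height, ȳ = 22.5 mm.
All pieces are centred on the horizontal axis through the centroid, so I = ΣĪ (holes subtracted) = 1 677 178 mm⁴.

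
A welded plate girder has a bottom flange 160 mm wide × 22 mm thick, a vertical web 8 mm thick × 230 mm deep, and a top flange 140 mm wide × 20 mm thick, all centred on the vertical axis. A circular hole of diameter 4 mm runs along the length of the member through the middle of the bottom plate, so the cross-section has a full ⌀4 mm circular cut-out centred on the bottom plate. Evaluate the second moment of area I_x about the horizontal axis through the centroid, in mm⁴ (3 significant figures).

I_x ≈ 1.07 × 10⁸ mm⁴

Split into non-overlapping primitives; take the origin at the lower-left of the bounding box.
Bottom plate: 160 × 22, A = 3 520 mm², y = 11 mm, Ī = 141 973 mm⁴.
Web plate: 8 × 230, A = 1 840 mm², y = 137 mm, Ī = 8 111 333 mm⁴.
Top plate: 140 × 20, A = 2 800 mm², y = 262 mm, Ī = 93 333 mm⁴.
Hole (subtracted): ⌀4, A = 12.566 mm², y = 11 mm, Ī = 12.566 mm⁴.
Centroid: ȳ = ΣA·y / ΣA = 125.72 mm.
Transfer each piece to the horizontal axis through the centroid using Ī + A·d² with d = y − 125.72:
  bottom plate: d = -114.72 mm → contributes +46 464 232 mm⁴
  web plate: d = 11.284 mm → contributes +8 345 623 mm⁴
  top plate: d = 136.28 mm → contributes +52 098 747 mm⁴
  hole: d = -114.72 mm → contributes −165 383 mm⁴
Total I = 106 743 219 mm⁴.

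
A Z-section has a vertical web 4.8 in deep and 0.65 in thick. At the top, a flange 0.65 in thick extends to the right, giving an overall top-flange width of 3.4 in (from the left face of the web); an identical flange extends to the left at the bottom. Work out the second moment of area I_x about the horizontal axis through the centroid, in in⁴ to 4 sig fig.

I_x ≈ 21.51 in⁴

Split into non-overlapping primitives; take the origin at the lower-left of the bounding box.
Web: 0.65 × 4.8, A = 3.12 in², y = 2.4 in, Ī = 5.9904 in⁴.
Top flange (beyond web): 2.75 × 0.65, A = 1.7875 in², y = 4.475 in, Ī = 0.0629349 in⁴.
Bottom flange (beyond web): 2.75 × 0.65, A = 1.7875 in², y = 0.325 in, Ī = 0.0629349 in⁴.
Centroid: ȳ = ΣA·y / ΣA = 2.4 in.
Transfer each piece to the horizontal axis through the centroid using Ī + A·d² with d = y − 2.4:
  web: d = 0 in → contributes +5.9904 in⁴
  top flange (beyond web): d = 2.075 in → contributes +7.75924 in⁴
  bottom flange (beyond web): d = -2.075 in → contributes +7.75924 in⁴
Total I = 21.5089 in⁴.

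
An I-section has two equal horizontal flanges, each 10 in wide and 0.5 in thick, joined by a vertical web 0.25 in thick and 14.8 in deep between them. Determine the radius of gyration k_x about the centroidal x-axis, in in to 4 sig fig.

Break the section into simple shapes (no overlaps), measuring from the bottom-left corner of the bounding box.
Bottom flange: 10 × 0.5, A = 5 in², y = 0.25 in, Ī = 0.104167 in⁴.
Web: 0.25 × 14.8, A = 3.7 in², y = 7.9 in, Ī = 67.5373 in⁴.
Top flange: 10 × 0.5, A = 5 in², y = 15.55 in, Ī = 0.104167 in⁴.
By symmetry the centroid is at mid-height, ȳ = 7.9 in.
Transfer each piece to the centroidal x-axis using Ī + A·d² with d = y − 7.9:
  bottom flange: d = -7.65 in → contributes +292.717 in⁴
  web: d = 0 in → contributes +67.5373 in⁴
  top flange: d = 7.65 in → contributes +292.717 in⁴
Total I = 652.971 in⁴.
Radius of gyration: k = √(I/A) = √(652.971 / 13.7) = 6.90377 in.

k_x ≈ 6.904 in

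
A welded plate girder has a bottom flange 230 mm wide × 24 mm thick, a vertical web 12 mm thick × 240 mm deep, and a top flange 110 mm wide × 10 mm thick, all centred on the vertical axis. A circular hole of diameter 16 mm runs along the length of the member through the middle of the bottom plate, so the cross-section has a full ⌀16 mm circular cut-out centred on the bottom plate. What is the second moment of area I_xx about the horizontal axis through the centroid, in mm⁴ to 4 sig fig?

Decompose the section into non-overlapping parts with the origin at the bottom-left of its bounding rectangle.
Bottom plate: 230 × 24, A = 5 520 mm², y = 12 mm, Ī = 264 960 mm⁴.
Web plate: 12 × 240, A = 2 880 mm², y = 144 mm, Ī = 13 824 000 mm⁴.
Top plate: 110 × 10, A = 1 100 mm², y = 269 mm, Ī = 9166.67 mm⁴.
Hole (subtracted): ⌀16, A = 201.062 mm², y = 12 mm, Ī = 3216.99 mm⁴.
Centroid: ȳ = ΣA·y / ΣA = 83.2834 mm.
Transfer each piece to the horizontal axis through the centroid using Ī + A·d² with d = y − 83.2834:
  bottom plate: d = -71.2834 mm → contributes +28 313 870 mm⁴
  web plate: d = 60.7166 mm → contributes +24 441 133 mm⁴
  top plate: d = 185.717 mm → contributes +37 948 884 mm⁴
  hole: d = -71.2834 mm → contributes −1 024 878 mm⁴
Total I = 89 679 010 mm⁴.

I_xx ≈ 8.968 × 10⁷ mm⁴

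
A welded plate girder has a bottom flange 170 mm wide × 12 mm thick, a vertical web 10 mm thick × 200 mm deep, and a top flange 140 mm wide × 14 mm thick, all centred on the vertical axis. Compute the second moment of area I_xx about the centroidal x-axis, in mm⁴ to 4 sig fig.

I_xx ≈ 5.208 × 10⁷ mm⁴

Decompose the section into non-overlapping parts with the origin at the bottom-left of its bounding rectangle.
Bottom plate: 170 × 12, A = 2 040 mm², y = 6 mm, Ī = 24 480 mm⁴.
Web plate: 10 × 200, A = 2 000 mm², y = 112 mm, Ī = 6 666 667 mm⁴.
Top plate: 140 × 14, A = 1 960 mm², y = 219 mm, Ī = 32013.3 mm⁴.
Centroid: ȳ = ΣA·y / ΣA = 110.913 mm.
Transfer each piece to the centroidal x-axis using Ī + A·d² with d = y − 110.913:
  bottom plate: d = -104.913 mm → contributes +22 478 367 mm⁴
  web plate: d = 1.08667 mm → contributes +6 669 028 mm⁴
  top plate: d = 108.087 mm → contributes +22 930 159 mm⁴
Total I = 52 077 555 mm⁴.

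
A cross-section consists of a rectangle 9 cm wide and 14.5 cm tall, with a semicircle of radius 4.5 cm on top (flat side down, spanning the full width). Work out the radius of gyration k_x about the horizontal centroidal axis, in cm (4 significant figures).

k_x ≈ 5.252 cm

Break the section into simple shapes (no overlaps), measuring from the bottom-left corner of the bounding box.
Rectangular body: 9 × 14.5, A = 130.5 cm², y = 7.25 cm, Ī = 2286.47 cm⁴.
Semicircular cap: semicircle r = 4.5, A = 31.8086 cm², y = 16.4099 cm, Ī = 45.0072 cm⁴.
Centroid: ȳ = ΣA·y / ΣA = 9.04511 cm.
Transfer each piece to the horizontal centroidal axis using Ī + A·d² with d = y − 9.04511:
  rectangular body: d = -1.79511 cm → contributes +2 707 cm⁴
  semicircular cap: d = 7.36475 cm → contributes +1770.29 cm⁴
Total I = 4477.29 cm⁴.
Radius of gyration: k = √(I/A) = √(4477.29 / 162.309) = 5.25214 cm.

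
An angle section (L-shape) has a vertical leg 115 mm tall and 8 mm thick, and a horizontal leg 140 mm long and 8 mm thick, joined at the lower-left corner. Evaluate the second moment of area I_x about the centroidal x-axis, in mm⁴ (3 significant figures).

Treat the section as a set of non-overlapping primitives; coordinates are from the bounding-box lower-left.
Vertical leg: 8 × 115, A = 920 mm², y = 57.5 mm, Ī = 1 013 917 mm⁴.
Horizontal leg (remainder): 132 × 8, A = 1 056 mm², y = 4 mm, Ī = 5 632 mm⁴.
Centroid: ȳ = ΣA·y / ΣA = 28.909 mm.
Transfer each piece to the centroidal x-axis using Ī + A·d² with d = y − 28.909:
  vertical leg: d = 28.591 mm → contributes +1 765 971 mm⁴
  horizontal leg (remainder): d = -24.909 mm → contributes +660 831 mm⁴
Total I = 2 426 802 mm⁴.

I_x ≈ 2.43 × 10⁶ mm⁴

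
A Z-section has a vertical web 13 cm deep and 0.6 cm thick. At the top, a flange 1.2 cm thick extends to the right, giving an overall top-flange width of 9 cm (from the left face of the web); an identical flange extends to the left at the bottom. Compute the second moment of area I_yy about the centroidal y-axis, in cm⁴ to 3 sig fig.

I_yy ≈ 527 cm⁴

Break the section into simple shapes (no overlaps), measuring from the bottom-left corner of the bounding box.
Web: 0.6 × 13, A = 7.8 cm², x = 8.7 cm, Ī = 0.234 cm⁴.
Top flange (beyond web): 8.4 × 1.2, A = 10.08 cm², x = 13.2 cm, Ī = 59.27 cm⁴.
Bottom flange (beyond web): 8.4 × 1.2, A = 10.08 cm², x = 4.2 cm, Ī = 59.27 cm⁴.
Centroid: x̄ = ΣA·x / ΣA = 8.7 cm.
Transfer each piece to the centroidal y-axis using Ī + A·d² with d = x − 8.7:
  web: d = 0 cm → contributes +0.234 cm⁴
  top flange (beyond web): d = 4.5 cm → contributes +263.39 cm⁴
  bottom flange (beyond web): d = -4.5 cm → contributes +263.39 cm⁴
Total I = 527.01 cm⁴.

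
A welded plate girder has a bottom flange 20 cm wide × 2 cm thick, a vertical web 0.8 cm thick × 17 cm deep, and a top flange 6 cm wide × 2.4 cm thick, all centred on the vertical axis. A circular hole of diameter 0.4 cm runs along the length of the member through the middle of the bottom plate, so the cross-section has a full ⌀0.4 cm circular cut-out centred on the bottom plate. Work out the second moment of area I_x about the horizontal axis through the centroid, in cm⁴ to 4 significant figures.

I_x ≈ 4459 cm⁴

Break the section into simple shapes (no overlaps), measuring from the bottom-left corner of the bounding box.
Bottom plate: 20 × 2, A = 40 cm², y = 1 cm, Ī = 13.3333 cm⁴.
Web plate: 0.8 × 17, A = 13.6 cm², y = 10.5 cm, Ī = 327.533 cm⁴.
Top plate: 6 × 2.4, A = 14.4 cm², y = 20.2 cm, Ī = 6.912 cm⁴.
Hole (subtracted): ⌀0.4, A = 0.125664 cm², y = 1 cm, Ī = 0.00125664 cm⁴.
Centroid: ȳ = ΣA·y / ΣA = 6.97693 cm.
Transfer each piece to the horizontal axis through the centroid using Ī + A·d² with d = y − 6.97693:
  bottom plate: d = -5.97693 cm → contributes +1442.28 cm⁴
  web plate: d = 3.52307 cm → contributes +496.337 cm⁴
  top plate: d = 13.2231 cm → contributes +2524.75 cm⁴
  hole: d = -5.97693 cm → contributes −4.49042 cm⁴
Total I = 4458.87 cm⁴.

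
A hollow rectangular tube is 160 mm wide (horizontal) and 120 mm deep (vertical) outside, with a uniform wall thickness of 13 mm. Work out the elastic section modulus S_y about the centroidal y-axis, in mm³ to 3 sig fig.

Treat the section as a set of non-overlapping primitives; coordinates are from the bounding-box lower-left.
Outer rectangle: 160 × 120, A = 19 200 mm², x = 80 mm, Ī = 40 960 000 mm⁴.
Inner void (subtracted): 134 × 94, A = 12 596 mm², x = 80 mm, Ī = 18 847 815 mm⁴.
By symmetry the centroid is at mid-width, x̄ = 80 mm.
All pieces are centred on the centroidal y-axis, so I = ΣĪ (holes subtracted) = 22 112 185 mm⁴.
Extreme fibre distance c = 80 mm; S = I/c = 276 402 mm³.

S_y ≈ 2.76 × 10⁵ mm³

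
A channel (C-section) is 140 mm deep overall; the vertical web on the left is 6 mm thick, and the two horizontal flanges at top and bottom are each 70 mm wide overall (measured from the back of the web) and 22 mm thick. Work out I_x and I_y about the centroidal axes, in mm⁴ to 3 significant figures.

I_x ≈ 1.13 × 10⁷ mm⁴, I_y ≈ 1.76 × 10⁶ mm⁴

Split into non-overlapping primitives; take the origin at the lower-left of the bounding box.
Web: 6 × 140, A = 840 mm², y = 70 mm, Ī = 1 372 000 mm⁴.
Top flange (beyond web): 64 × 22, A = 1 408 mm², y = 129 mm, Ī = 56 789 mm⁴.
Bottom flange (beyond web): 64 × 22, A = 1 408 mm², y = 11 mm, Ī = 56 789 mm⁴.
By symmetry the centroid is at mid-height, ȳ = 70 mm.
Transfer each piece to the centroidal x-axis using Ī + A·d² with d = y − 70:
  web: d = 0 mm → contributes +1 372 000 mm⁴
  top flange (beyond web): d = 59 mm → contributes +4 958 037 mm⁴
  bottom flange (beyond web): d = -59 mm → contributes +4 958 037 mm⁴
Total I = 11 288 075 mm⁴.
For the y-axis: x̄ = 29.958 mm.
Repeating about the centroidal y-axis gives I_y = 1 756 292 mm⁴.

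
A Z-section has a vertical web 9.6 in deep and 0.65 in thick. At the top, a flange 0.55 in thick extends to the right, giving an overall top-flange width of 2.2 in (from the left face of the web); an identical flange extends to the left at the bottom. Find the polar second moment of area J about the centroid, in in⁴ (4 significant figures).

Treat the section as a set of non-overlapping primitives; coordinates are from the bounding-box lower-left.
Web: 0.65 × 9.6, A = 6.24 in², y = 4.8 in, Ī = 47.9232 in⁴.
Top flange (beyond web): 1.55 × 0.55, A = 0.8525 in², y = 9.325 in, Ī = 0.0214901 in⁴.
Bottom flange (beyond web): 1.55 × 0.55, A = 0.8525 in², y = 0.275 in, Ī = 0.0214901 in⁴.
Centroid: ȳ = ΣA·y / ΣA = 4.8 in.
Transfer each piece to the centroidal x-axis using Ī + A·d² with d = y − 4.8:
  web: d = 0 in → contributes +47.9232 in⁴
  top flange (beyond web): d = 4.525 in → contributes +17.477 in⁴
  bottom flange (beyond web): d = -4.525 in → contributes +17.477 in⁴
Total I = 82.8771 in⁴.
For the y-axis: x̄ = 1.875 in.
Repeating about the centroidal y-axis gives I_y = 2.62411 in⁴.
Polar second moment: J = I_x + I_y = 85.5012 in⁴.

J ≈ 85.50 in⁴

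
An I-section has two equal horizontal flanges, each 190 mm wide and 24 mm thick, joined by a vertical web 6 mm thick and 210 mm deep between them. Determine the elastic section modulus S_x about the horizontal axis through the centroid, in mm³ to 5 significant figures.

S_x ≈ 1.0071 × 10⁶ mm³

Decompose the section into non-overlapping parts with the origin at the bottom-left of its bounding rectangle.
Bottom flange: 190 × 24, A = 4 560 mm², y = 12 mm, Ī = 218 880 mm⁴.
Web: 6 × 210, A = 1 260 mm², y = 129 mm, Ī = 4 630 500 mm⁴.
Top flange: 190 × 24, A = 4 560 mm², y = 246 mm, Ī = 218 880 mm⁴.
By symmetry the centroid is at mid-height, ȳ = 129 mm.
Transfer each piece to the horizontal axis through the centroid using Ī + A·d² with d = y − 129:
  bottom flange: d = -117 mm → contributes +62 640 720 mm⁴
  web: d = 0 mm → contributes +4 630 500 mm⁴
  top flange: d = 117 mm → contributes +62 640 720 mm⁴
Total I = 129 911 940 mm⁴.
Extreme fibre distance c = 129 mm; S = I/c = 1 007 069 mm³.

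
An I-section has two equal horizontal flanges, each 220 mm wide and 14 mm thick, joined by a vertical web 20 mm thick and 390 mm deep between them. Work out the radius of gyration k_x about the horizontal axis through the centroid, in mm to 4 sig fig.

k_x ≈ 158.4 mm

Treat the section as a set of non-overlapping primitives; coordinates are from the bounding-box lower-left.
Bottom flange: 220 × 14, A = 3 080 mm², y = 7 mm, Ī = 50306.7 mm⁴.
Web: 20 × 390, A = 7 800 mm², y = 209 mm, Ī = 98 865 000 mm⁴.
Top flange: 220 × 14, A = 3 080 mm², y = 411 mm, Ī = 50306.7 mm⁴.
By symmetry the centroid is at mid-height, ȳ = 209 mm.
Transfer each piece to the horizontal axis through the centroid using Ī + A·d² with d = y − 209:
  bottom flange: d = -202 mm → contributes +125 726 627 mm⁴
  web: d = 0 mm → contributes +98 865 000 mm⁴
  top flange: d = 202 mm → contributes +125 726 627 mm⁴
Total I = 350 318 253 mm⁴.
Radius of gyration: k = √(I/A) = √(350 318 253 / 13 960) = 158.412 mm.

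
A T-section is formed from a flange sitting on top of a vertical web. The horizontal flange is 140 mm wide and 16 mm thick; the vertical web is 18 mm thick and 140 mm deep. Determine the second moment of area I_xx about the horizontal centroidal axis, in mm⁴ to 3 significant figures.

I_xx ≈ 1.14 × 10⁷ mm⁴

Decompose the section into non-overlapping parts with the origin at the bottom-left of its bounding rectangle.
Flange: 140 × 16, A = 2 240 mm², y = 148 mm, Ī = 47 787 mm⁴.
Web: 18 × 140, A = 2 520 mm², y = 70 mm, Ī = 4 116 000 mm⁴.
Centroid: ȳ = ΣA·y / ΣA = 106.71 mm.
Transfer each piece to the horizontal centroidal axis using Ī + A·d² with d = y − 106.71:
  flange: d = 41.294 mm → contributes +3 867 444 mm⁴
  web: d = -36.706 mm → contributes +7 511 251 mm⁴
Total I = 11 378 695 mm⁴.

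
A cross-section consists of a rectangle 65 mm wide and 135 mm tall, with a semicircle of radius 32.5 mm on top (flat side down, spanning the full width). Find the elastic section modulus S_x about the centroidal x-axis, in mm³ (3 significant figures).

Decompose the section into non-overlapping parts with the origin at the bottom-left of its bounding rectangle.
Rectangular body: 65 × 135, A = 8 775 mm², y = 67.5 mm, Ī = 13 327 031 mm⁴.
Semicircular cap: semicircle r = 32.5, A = 1659.2 mm², y = 148.79 mm, Ī = 122 452 mm⁴.
Centroid: ȳ = ΣA·y / ΣA = 80.427 mm.
Transfer each piece to the centroidal x-axis using Ī + A·d² with d = y − 80.427:
  rectangular body: d = -12.927 mm → contributes +14 793 311 mm⁴
  semicircular cap: d = 68.367 mm → contributes +7 877 371 mm⁴
Total I = 22 670 682 mm⁴.
Extreme fibre distance c = 87.073 mm; S = I/c = 260 363 mm³.

S_x ≈ 2.60 × 10⁵ mm³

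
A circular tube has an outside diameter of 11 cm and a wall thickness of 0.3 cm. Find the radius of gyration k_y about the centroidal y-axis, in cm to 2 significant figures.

k_y ≈ 3.8 cm

Split into non-overlapping primitives; take the origin at the lower-left of the bounding box.
Outer circle: ⌀11, A = 95.03 cm², x = 5.5 cm, Ī = 718.7 cm⁴.
Bore (subtracted): ⌀10.4, A = 84.95 cm², x = 5.5 cm, Ī = 574.3 cm⁴.
By symmetry the centroid is at mid-width, x̄ = 5.5 cm.
All pieces are centred on the centroidal y-axis, so I = ΣĪ (holes subtracted) = 144.4 cm⁴.
Radius of gyration: k = √(I/A) = √(144.4 / 10.08) = 3.785 cm.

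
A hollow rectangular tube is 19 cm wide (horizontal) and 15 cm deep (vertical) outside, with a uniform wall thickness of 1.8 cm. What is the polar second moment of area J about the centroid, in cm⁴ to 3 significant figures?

Decompose the section into non-overlapping parts with the origin at the bottom-left of its bounding rectangle.
Outer rectangle: 19 × 15, A = 285 cm², y = 7.5 cm, Ī = 5343.8 cm⁴.
Inner void (subtracted): 15.4 × 11.4, A = 175.56 cm², y = 7.5 cm, Ī = 1901.3 cm⁴.
By symmetry the centroid is at mid-height, ȳ = 7.5 cm.
All pieces are centred on the centroidal x-axis, so I = ΣĪ (holes subtracted) = 3442.4 cm⁴.
Repeating about the centroidal y-axis gives I_y = 5104.1 cm⁴.
Polar second moment: J = I_x + I_y = 8546.5 cm⁴.

J ≈ 8550 cm⁴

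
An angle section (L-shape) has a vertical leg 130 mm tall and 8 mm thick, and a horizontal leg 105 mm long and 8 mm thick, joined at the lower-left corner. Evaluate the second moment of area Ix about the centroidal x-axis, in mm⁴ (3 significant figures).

Ix ≈ 3.12 × 10⁶ mm⁴

Treat the section as a set of non-overlapping primitives; coordinates are from the bounding-box lower-left.
Vertical leg: 8 × 130, A = 1 040 mm², y = 65 mm, Ī = 1 464 667 mm⁴.
Horizontal leg (remainder): 97 × 8, A = 776 mm², y = 4 mm, Ī = 4138.7 mm⁴.
Centroid: ȳ = ΣA·y / ΣA = 38.934 mm.
Transfer each piece to the centroidal x-axis using Ī + A·d² with d = y − 38.934:
  vertical leg: d = 26.066 mm → contributes +2 171 285 mm⁴
  horizontal leg (remainder): d = -34.934 mm → contributes +951 153 mm⁴
Total I = 3 122 437 mm⁴.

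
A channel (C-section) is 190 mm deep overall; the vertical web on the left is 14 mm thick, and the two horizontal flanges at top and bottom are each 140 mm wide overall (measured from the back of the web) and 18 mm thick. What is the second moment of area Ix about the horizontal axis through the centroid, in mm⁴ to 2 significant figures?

Ix ≈ 4.2 × 10⁷ mm⁴

Split into non-overlapping primitives; take the origin at the lower-left of the bounding box.
Web: 14 × 190, A = 2 660 mm², y = 95 mm, Ī = 8 002 167 mm⁴.
Top flange (beyond web): 126 × 18, A = 2 268 mm², y = 181 mm, Ī = 61 236 mm⁴.
Bottom flange (beyond web): 126 × 18, A = 2 268 mm², y = 9 mm, Ī = 61 236 mm⁴.
By symmetry the centroid is at mid-height, ȳ = 95 mm.
Transfer each piece to the horizontal axis through the centroid using Ī + A·d² with d = y − 95:
  web: d = 0 mm → contributes +8 002 167 mm⁴
  top flange (beyond web): d = 86 mm → contributes +16 835 364 mm⁴
  bottom flange (beyond web): d = -86 mm → contributes +16 835 364 mm⁴
Total I = 41 672 895 mm⁴.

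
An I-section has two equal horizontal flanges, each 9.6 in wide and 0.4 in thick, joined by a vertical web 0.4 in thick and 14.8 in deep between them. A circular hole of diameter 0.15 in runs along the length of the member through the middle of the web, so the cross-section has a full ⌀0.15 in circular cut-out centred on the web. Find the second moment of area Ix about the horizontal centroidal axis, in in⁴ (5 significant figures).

Split into non-overlapping primitives; take the origin at the lower-left of the bounding box.
Bottom flange: 9.6 × 0.4, A = 3.84 in², y = 0.2 in, Ī = 0.0512 in⁴.
Web: 0.4 × 14.8, A = 5.92 in², y = 7.8 in, Ī = 108.0597 in⁴.
Top flange: 9.6 × 0.4, A = 3.84 in², y = 15.4 in, Ī = 0.0512 in⁴.
Hole (subtracted): ⌀0.15, A = 0.01767146 in², y = 7.8 in, Ī = 0.00002485049 in⁴.
By symmetry the centroid is at mid-height, ȳ = 7.8 in.
Transfer each piece to the horizontal centroidal axis using Ī + A·d² with d = y − 7.8:
  bottom flange: d = -7.6 in → contributes +221.8496 in⁴
  web: d = 0 in → contributes +108.0597 in⁴
  top flange: d = 7.6 in → contributes +221.8496 in⁴
  hole: d = 0 in → contributes −0.00002485049 in⁴
Total I = 551.7589 in⁴.

Ix ≈ 551.76 in⁴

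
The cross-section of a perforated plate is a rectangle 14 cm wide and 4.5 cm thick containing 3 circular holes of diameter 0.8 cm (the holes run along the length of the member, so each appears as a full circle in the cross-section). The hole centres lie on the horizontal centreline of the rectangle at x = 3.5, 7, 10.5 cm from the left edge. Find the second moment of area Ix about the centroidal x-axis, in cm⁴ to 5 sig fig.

Treat the section as a set of non-overlapping primitives; coordinates are from the bounding-box lower-left.
Plate: 14 × 4.5, A = 63 cm², y = 2.25 cm, Ī = 106.3125 cm⁴.
Hole 1 (subtracted): ⌀0.8, A = 0.5026548 cm², y = 2.25 cm, Ī = 0.02010619 cm⁴.
Hole 2 (subtracted): ⌀0.8, A = 0.5026548 cm², y = 2.25 cm, Ī = 0.02010619 cm⁴.
Hole 3 (subtracted): ⌀0.8, A = 0.5026548 cm², y = 2.25 cm, Ī = 0.02010619 cm⁴.
By symmetry the centroid is at mid-height, ȳ = 2.25 cm.
All pieces are centred on the centroidal x-axis, so I = ΣĪ (holes subtracted) = 106.2522 cm⁴.

Ix ≈ 106.25 cm⁴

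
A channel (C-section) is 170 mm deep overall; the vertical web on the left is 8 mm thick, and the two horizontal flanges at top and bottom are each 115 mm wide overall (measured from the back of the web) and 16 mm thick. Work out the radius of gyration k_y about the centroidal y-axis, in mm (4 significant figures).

Break the section into simple shapes (no overlaps), measuring from the bottom-left corner of the bounding box.
Web: 8 × 170, A = 1 360 mm², x = 4 mm, Ī = 7253.33 mm⁴.
Top flange (beyond web): 107 × 16, A = 1 712 mm², x = 61.5 mm, Ī = 1 633 391 mm⁴.
Bottom flange (beyond web): 107 × 16, A = 1 712 mm², x = 61.5 mm, Ī = 1 633 391 mm⁴.
Centroid: x̄ = ΣA·x / ΣA = 45.1538 mm.
Transfer each piece to the centroidal y-axis using Ī + A·d² with d = x − 45.1538:
  web: d = -41.1538 mm → contributes +2 310 602 mm⁴
  top flange (beyond web): d = 16.3462 mm → contributes +2 090 831 mm⁴
  bottom flange (beyond web): d = 16.3462 mm → contributes +2 090 831 mm⁴
Total I = 6 492 265 mm⁴.
Radius of gyration: k = √(I/A) = √(6 492 265 / 4 784) = 36.8386 mm.

k_y ≈ 36.84 mm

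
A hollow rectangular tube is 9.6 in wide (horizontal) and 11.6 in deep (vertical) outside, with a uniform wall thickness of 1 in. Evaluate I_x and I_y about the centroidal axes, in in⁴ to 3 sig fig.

I_x ≈ 688 in⁴, I_y ≈ 504 in⁴

Treat the section as a set of non-overlapping primitives; coordinates are from the bounding-box lower-left.
Outer rectangle: 9.6 × 11.6, A = 111.36 in², y = 5.8 in, Ī = 1248.7 in⁴.
Inner void (subtracted): 7.6 × 9.6, A = 72.96 in², y = 5.8 in, Ī = 560.33 in⁴.
By symmetry the centroid is at mid-height, ȳ = 5.8 in.
All pieces are centred on the centroidal x-axis, so I = ΣĪ (holes subtracted) = 688.38 in⁴.
Repeating about the centroidal y-axis gives I_y = 504.06 in⁴.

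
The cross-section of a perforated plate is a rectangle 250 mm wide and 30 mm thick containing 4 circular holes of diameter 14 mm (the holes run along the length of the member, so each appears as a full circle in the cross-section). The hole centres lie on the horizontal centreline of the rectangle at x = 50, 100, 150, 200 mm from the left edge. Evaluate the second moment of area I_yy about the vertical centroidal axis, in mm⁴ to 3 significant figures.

Break the section into simple shapes (no overlaps), measuring from the bottom-left corner of the bounding box.
Plate: 250 × 30, A = 7 500 mm², x = 125 mm, Ī = 39 062 500 mm⁴.
Hole 1 (subtracted): ⌀14, A = 153.94 mm², x = 50 mm, Ī = 1885.7 mm⁴.
Hole 2 (subtracted): ⌀14, A = 153.94 mm², x = 100 mm, Ī = 1885.7 mm⁴.
Hole 3 (subtracted): ⌀14, A = 153.94 mm², x = 150 mm, Ī = 1885.7 mm⁴.
Hole 4 (subtracted): ⌀14, A = 153.94 mm², x = 200 mm, Ī = 1885.7 mm⁴.
By symmetry the centroid is at mid-width, x̄ = 125 mm.
Transfer each piece to the vertical centroidal axis using Ī + A·d² with d = x − 125:
  plate: d = 0 mm → contributes +39 062 500 mm⁴
  hole 1: d = -75 mm → contributes −867 787 mm⁴
  hole 2: d = -25 mm → contributes −98 097 mm⁴
  hole 3: d = 25 mm → contributes −98 097 mm⁴
  hole 4: d = 75 mm → contributes −867 787 mm⁴
Total I = 37 130 732 mm⁴.

I_yy ≈ 3.71 × 10⁷ mm⁴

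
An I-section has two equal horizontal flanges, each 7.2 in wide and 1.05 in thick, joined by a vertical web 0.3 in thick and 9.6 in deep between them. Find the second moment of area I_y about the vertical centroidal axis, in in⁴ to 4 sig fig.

Break the section into simple shapes (no overlaps), measuring from the bottom-left corner of the bounding box.
Bottom flange: 7.2 × 1.05, A = 7.56 in², x = 3.6 in, Ī = 32.6592 in⁴.
Web: 0.3 × 9.6, A = 2.88 in², x = 3.6 in, Ī = 0.0216 in⁴.
Top flange: 7.2 × 1.05, A = 7.56 in², x = 3.6 in, Ī = 32.6592 in⁴.
By symmetry the centroid is at mid-width, x̄ = 3.6 in.
All pieces are centred on the vertical centroidal axis, so I = ΣĪ = 65.34 in⁴.

I_y ≈ 65.34 in⁴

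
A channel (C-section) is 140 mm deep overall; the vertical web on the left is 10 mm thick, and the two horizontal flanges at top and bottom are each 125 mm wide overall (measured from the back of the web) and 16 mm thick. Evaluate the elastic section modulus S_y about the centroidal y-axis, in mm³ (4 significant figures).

Decompose the section into non-overlapping parts with the origin at the bottom-left of its bounding rectangle.
Web: 10 × 140, A = 1 400 mm², x = 5 mm, Ī = 11666.7 mm⁴.
Top flange (beyond web): 115 × 16, A = 1 840 mm², x = 67.5 mm, Ī = 2 027 833 mm⁴.
Bottom flange (beyond web): 115 × 16, A = 1 840 mm², x = 67.5 mm, Ī = 2 027 833 mm⁴.
Centroid: x̄ = ΣA·x / ΣA = 50.2756 mm.
Transfer each piece to the centroidal y-axis using Ī + A·d² with d = x − 50.2756:
  web: d = -45.2756 mm → contributes +2 881 497 mm⁴
  top flange (beyond web): d = 17.2244 mm → contributes +2 573 725 mm⁴
  bottom flange (beyond web): d = 17.2244 mm → contributes +2 573 725 mm⁴
Total I = 8 028 948 mm⁴.
Extreme fibre distance c = 74.7244 mm; S = I/c = 107 447 mm³.

S_y ≈ 1.074 × 10⁵ mm³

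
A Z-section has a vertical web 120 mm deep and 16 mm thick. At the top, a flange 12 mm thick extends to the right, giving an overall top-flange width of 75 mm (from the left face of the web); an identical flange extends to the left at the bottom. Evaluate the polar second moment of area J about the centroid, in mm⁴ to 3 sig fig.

Split into non-overlapping primitives; take the origin at the lower-left of the bounding box.
Web: 16 × 120, A = 1 920 mm², y = 60 mm, Ī = 2 304 000 mm⁴.
Top flange (beyond web): 59 × 12, A = 708 mm², y = 114 mm, Ī = 8 496 mm⁴.
Bottom flange (beyond web): 59 × 12, A = 708 mm², y = 6 mm, Ī = 8 496 mm⁴.
Centroid: ȳ = ΣA·y / ΣA = 60 mm.
Transfer each piece to the centroidal x-axis using Ī + A·d² with d = y − 60:
  web: d = 0 mm → contributes +2 304 000 mm⁴
  top flange (beyond web): d = 54 mm → contributes +2 073 024 mm⁴
  bottom flange (beyond web): d = -54 mm → contributes +2 073 024 mm⁴
Total I = 6 450 048 mm⁴.
For the y-axis: x̄ = 67 mm.
Repeating about the centroidal y-axis gives I_y = 2 442 968 mm⁴.
Polar second moment: J = I_x + I_y = 8 893 016 mm⁴.

J ≈ 8.89 × 10⁶ mm⁴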